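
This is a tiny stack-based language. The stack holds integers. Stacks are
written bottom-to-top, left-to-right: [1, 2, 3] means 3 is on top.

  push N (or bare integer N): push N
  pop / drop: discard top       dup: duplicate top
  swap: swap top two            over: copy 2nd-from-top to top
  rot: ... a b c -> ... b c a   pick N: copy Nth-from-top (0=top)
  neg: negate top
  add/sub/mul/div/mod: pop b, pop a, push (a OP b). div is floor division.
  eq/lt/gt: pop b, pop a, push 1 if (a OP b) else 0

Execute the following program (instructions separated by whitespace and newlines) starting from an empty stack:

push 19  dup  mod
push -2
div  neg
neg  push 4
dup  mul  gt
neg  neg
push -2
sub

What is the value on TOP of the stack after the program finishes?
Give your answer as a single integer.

After 'push 19': [19]
After 'dup': [19, 19]
After 'mod': [0]
After 'push -2': [0, -2]
After 'div': [0]
After 'neg': [0]
After 'neg': [0]
After 'push 4': [0, 4]
After 'dup': [0, 4, 4]
After 'mul': [0, 16]
After 'gt': [0]
After 'neg': [0]
After 'neg': [0]
After 'push -2': [0, -2]
After 'sub': [2]

Answer: 2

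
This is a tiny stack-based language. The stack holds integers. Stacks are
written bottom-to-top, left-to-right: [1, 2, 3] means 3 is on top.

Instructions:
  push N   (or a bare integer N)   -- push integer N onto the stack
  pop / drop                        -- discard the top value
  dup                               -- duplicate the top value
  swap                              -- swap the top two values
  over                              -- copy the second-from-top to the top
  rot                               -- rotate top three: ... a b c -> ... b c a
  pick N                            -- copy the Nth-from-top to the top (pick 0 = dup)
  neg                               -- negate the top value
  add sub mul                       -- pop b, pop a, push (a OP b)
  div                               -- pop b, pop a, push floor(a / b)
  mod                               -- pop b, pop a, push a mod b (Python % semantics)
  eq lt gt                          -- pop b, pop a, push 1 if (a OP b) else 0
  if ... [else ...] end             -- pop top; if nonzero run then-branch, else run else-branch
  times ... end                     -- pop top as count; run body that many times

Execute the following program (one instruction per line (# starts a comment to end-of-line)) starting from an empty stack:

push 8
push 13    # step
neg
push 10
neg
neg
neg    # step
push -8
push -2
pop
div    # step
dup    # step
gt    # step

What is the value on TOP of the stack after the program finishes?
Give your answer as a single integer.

Answer: 0

Derivation:
After 'push 8': [8]
After 'push 13': [8, 13]
After 'neg': [8, -13]
After 'push 10': [8, -13, 10]
After 'neg': [8, -13, -10]
After 'neg': [8, -13, 10]
After 'neg': [8, -13, -10]
After 'push -8': [8, -13, -10, -8]
After 'push -2': [8, -13, -10, -8, -2]
After 'pop': [8, -13, -10, -8]
After 'div': [8, -13, 1]
After 'dup': [8, -13, 1, 1]
After 'gt': [8, -13, 0]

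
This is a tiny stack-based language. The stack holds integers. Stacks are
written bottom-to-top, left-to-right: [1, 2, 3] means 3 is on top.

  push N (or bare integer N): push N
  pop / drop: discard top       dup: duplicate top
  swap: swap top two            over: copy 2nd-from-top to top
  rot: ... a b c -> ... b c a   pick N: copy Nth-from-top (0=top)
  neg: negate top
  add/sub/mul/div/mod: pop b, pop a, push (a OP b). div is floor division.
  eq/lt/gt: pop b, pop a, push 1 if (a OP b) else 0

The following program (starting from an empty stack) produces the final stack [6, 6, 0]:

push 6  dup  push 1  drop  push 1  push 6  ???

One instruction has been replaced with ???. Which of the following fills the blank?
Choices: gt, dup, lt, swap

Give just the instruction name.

Answer: gt

Derivation:
Stack before ???: [6, 6, 1, 6]
Stack after ???:  [6, 6, 0]
Checking each choice:
  gt: MATCH
  dup: produces [6, 6, 1, 6, 6]
  lt: produces [6, 6, 1]
  swap: produces [6, 6, 6, 1]


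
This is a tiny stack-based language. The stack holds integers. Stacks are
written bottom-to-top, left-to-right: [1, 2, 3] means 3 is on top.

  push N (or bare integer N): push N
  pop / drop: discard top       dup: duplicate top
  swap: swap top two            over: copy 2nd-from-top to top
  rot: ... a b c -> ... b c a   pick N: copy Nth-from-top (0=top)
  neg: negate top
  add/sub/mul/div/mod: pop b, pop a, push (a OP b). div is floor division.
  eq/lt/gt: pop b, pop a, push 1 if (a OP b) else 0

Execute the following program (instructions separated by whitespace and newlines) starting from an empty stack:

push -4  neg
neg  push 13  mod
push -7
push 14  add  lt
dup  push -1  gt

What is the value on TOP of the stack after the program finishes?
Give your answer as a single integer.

After 'push -4': [-4]
After 'neg': [4]
After 'neg': [-4]
After 'push 13': [-4, 13]
After 'mod': [9]
After 'push -7': [9, -7]
After 'push 14': [9, -7, 14]
After 'add': [9, 7]
After 'lt': [0]
After 'dup': [0, 0]
After 'push -1': [0, 0, -1]
After 'gt': [0, 1]

Answer: 1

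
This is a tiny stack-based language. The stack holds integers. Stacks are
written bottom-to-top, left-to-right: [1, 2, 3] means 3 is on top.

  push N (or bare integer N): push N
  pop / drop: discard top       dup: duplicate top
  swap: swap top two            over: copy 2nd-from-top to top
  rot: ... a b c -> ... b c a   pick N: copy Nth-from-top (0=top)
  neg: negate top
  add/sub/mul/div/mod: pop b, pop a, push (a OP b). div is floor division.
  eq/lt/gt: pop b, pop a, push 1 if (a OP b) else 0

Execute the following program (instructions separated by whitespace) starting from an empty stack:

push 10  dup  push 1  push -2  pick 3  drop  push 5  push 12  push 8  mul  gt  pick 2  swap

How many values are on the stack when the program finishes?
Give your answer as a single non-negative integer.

After 'push 10': stack = [10] (depth 1)
After 'dup': stack = [10, 10] (depth 2)
After 'push 1': stack = [10, 10, 1] (depth 3)
After 'push -2': stack = [10, 10, 1, -2] (depth 4)
After 'pick 3': stack = [10, 10, 1, -2, 10] (depth 5)
After 'drop': stack = [10, 10, 1, -2] (depth 4)
After 'push 5': stack = [10, 10, 1, -2, 5] (depth 5)
After 'push 12': stack = [10, 10, 1, -2, 5, 12] (depth 6)
After 'push 8': stack = [10, 10, 1, -2, 5, 12, 8] (depth 7)
After 'mul': stack = [10, 10, 1, -2, 5, 96] (depth 6)
After 'gt': stack = [10, 10, 1, -2, 0] (depth 5)
After 'pick 2': stack = [10, 10, 1, -2, 0, 1] (depth 6)
After 'swap': stack = [10, 10, 1, -2, 1, 0] (depth 6)

Answer: 6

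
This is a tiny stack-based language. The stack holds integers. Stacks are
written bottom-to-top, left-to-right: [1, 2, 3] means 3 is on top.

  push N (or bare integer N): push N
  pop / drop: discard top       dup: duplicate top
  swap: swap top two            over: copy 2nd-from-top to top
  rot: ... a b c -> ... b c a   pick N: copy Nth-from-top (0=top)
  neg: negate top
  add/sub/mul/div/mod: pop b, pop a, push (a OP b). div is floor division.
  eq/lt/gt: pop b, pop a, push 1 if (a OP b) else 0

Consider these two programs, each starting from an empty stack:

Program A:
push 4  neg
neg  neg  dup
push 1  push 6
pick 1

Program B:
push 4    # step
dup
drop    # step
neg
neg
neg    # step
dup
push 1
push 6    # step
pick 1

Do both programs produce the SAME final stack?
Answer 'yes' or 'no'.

Answer: yes

Derivation:
Program A trace:
  After 'push 4': [4]
  After 'neg': [-4]
  After 'neg': [4]
  After 'neg': [-4]
  After 'dup': [-4, -4]
  After 'push 1': [-4, -4, 1]
  After 'push 6': [-4, -4, 1, 6]
  After 'pick 1': [-4, -4, 1, 6, 1]
Program A final stack: [-4, -4, 1, 6, 1]

Program B trace:
  After 'push 4': [4]
  After 'dup': [4, 4]
  After 'drop': [4]
  After 'neg': [-4]
  After 'neg': [4]
  After 'neg': [-4]
  After 'dup': [-4, -4]
  After 'push 1': [-4, -4, 1]
  After 'push 6': [-4, -4, 1, 6]
  After 'pick 1': [-4, -4, 1, 6, 1]
Program B final stack: [-4, -4, 1, 6, 1]
Same: yes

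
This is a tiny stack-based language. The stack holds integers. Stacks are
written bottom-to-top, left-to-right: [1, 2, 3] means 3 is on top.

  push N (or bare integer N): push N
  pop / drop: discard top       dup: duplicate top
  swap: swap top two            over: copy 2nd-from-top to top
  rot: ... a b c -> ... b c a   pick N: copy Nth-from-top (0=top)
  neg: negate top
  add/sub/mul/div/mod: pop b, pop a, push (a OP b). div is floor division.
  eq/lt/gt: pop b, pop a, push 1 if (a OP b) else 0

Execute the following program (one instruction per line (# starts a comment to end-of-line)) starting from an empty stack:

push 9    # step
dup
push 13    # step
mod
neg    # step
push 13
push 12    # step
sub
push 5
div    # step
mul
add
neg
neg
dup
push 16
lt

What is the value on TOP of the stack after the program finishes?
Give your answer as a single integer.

After 'push 9': [9]
After 'dup': [9, 9]
After 'push 13': [9, 9, 13]
After 'mod': [9, 9]
After 'neg': [9, -9]
After 'push 13': [9, -9, 13]
After 'push 12': [9, -9, 13, 12]
After 'sub': [9, -9, 1]
After 'push 5': [9, -9, 1, 5]
After 'div': [9, -9, 0]
After 'mul': [9, 0]
After 'add': [9]
After 'neg': [-9]
After 'neg': [9]
After 'dup': [9, 9]
After 'push 16': [9, 9, 16]
After 'lt': [9, 1]

Answer: 1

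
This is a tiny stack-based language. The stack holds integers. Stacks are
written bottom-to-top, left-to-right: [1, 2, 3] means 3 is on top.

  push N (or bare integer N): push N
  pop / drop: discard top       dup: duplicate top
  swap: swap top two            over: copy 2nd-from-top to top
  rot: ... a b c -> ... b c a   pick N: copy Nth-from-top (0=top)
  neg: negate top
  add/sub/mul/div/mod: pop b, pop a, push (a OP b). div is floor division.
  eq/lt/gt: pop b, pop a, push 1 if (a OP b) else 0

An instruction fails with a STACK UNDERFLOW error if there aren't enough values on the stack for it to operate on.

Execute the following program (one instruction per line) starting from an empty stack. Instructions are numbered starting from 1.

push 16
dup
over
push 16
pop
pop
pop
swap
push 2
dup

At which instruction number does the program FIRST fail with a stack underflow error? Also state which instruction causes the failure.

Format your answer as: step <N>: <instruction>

Step 1 ('push 16'): stack = [16], depth = 1
Step 2 ('dup'): stack = [16, 16], depth = 2
Step 3 ('over'): stack = [16, 16, 16], depth = 3
Step 4 ('push 16'): stack = [16, 16, 16, 16], depth = 4
Step 5 ('pop'): stack = [16, 16, 16], depth = 3
Step 6 ('pop'): stack = [16, 16], depth = 2
Step 7 ('pop'): stack = [16], depth = 1
Step 8 ('swap'): needs 2 value(s) but depth is 1 — STACK UNDERFLOW

Answer: step 8: swap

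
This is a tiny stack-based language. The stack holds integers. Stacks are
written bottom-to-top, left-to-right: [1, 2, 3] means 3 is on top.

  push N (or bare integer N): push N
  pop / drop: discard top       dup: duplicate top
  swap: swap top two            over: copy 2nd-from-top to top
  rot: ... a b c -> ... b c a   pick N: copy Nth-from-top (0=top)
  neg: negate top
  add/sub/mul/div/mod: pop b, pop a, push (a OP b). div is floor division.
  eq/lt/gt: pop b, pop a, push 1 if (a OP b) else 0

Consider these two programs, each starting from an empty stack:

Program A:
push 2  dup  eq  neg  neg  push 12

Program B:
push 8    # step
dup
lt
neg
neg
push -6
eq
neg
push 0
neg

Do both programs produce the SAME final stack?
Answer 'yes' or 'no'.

Program A trace:
  After 'push 2': [2]
  After 'dup': [2, 2]
  After 'eq': [1]
  After 'neg': [-1]
  After 'neg': [1]
  After 'push 12': [1, 12]
Program A final stack: [1, 12]

Program B trace:
  After 'push 8': [8]
  After 'dup': [8, 8]
  After 'lt': [0]
  After 'neg': [0]
  After 'neg': [0]
  After 'push -6': [0, -6]
  After 'eq': [0]
  After 'neg': [0]
  After 'push 0': [0, 0]
  After 'neg': [0, 0]
Program B final stack: [0, 0]
Same: no

Answer: no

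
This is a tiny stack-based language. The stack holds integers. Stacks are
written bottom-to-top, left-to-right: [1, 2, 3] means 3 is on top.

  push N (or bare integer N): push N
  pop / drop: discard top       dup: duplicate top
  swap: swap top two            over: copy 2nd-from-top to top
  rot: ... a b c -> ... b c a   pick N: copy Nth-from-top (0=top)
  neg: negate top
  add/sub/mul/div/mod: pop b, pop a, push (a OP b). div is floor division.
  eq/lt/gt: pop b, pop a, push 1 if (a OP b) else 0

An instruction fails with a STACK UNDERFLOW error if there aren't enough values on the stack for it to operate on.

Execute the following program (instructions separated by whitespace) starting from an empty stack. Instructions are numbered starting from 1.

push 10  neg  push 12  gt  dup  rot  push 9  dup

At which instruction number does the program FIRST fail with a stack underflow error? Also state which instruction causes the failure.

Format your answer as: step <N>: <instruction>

Step 1 ('push 10'): stack = [10], depth = 1
Step 2 ('neg'): stack = [-10], depth = 1
Step 3 ('push 12'): stack = [-10, 12], depth = 2
Step 4 ('gt'): stack = [0], depth = 1
Step 5 ('dup'): stack = [0, 0], depth = 2
Step 6 ('rot'): needs 3 value(s) but depth is 2 — STACK UNDERFLOW

Answer: step 6: rot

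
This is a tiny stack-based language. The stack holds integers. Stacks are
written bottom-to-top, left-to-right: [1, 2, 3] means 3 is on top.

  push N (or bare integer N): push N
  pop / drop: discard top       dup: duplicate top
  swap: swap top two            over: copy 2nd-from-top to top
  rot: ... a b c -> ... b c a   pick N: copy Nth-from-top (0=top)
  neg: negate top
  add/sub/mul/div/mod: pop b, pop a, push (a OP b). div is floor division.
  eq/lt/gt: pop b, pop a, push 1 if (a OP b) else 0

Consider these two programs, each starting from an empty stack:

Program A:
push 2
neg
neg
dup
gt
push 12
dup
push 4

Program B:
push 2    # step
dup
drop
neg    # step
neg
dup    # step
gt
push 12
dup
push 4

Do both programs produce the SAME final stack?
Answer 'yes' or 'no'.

Answer: yes

Derivation:
Program A trace:
  After 'push 2': [2]
  After 'neg': [-2]
  After 'neg': [2]
  After 'dup': [2, 2]
  After 'gt': [0]
  After 'push 12': [0, 12]
  After 'dup': [0, 12, 12]
  After 'push 4': [0, 12, 12, 4]
Program A final stack: [0, 12, 12, 4]

Program B trace:
  After 'push 2': [2]
  After 'dup': [2, 2]
  After 'drop': [2]
  After 'neg': [-2]
  After 'neg': [2]
  After 'dup': [2, 2]
  After 'gt': [0]
  After 'push 12': [0, 12]
  After 'dup': [0, 12, 12]
  After 'push 4': [0, 12, 12, 4]
Program B final stack: [0, 12, 12, 4]
Same: yes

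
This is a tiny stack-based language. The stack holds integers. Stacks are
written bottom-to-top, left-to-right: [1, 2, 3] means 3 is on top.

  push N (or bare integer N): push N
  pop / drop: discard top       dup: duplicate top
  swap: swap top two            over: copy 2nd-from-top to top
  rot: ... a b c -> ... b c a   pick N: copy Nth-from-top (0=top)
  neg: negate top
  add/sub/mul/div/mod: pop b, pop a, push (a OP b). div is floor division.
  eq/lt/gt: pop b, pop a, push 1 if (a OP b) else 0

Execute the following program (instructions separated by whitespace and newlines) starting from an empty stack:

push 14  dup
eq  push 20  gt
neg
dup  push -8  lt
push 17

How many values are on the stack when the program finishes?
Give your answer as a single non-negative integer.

Answer: 3

Derivation:
After 'push 14': stack = [14] (depth 1)
After 'dup': stack = [14, 14] (depth 2)
After 'eq': stack = [1] (depth 1)
After 'push 20': stack = [1, 20] (depth 2)
After 'gt': stack = [0] (depth 1)
After 'neg': stack = [0] (depth 1)
After 'dup': stack = [0, 0] (depth 2)
After 'push -8': stack = [0, 0, -8] (depth 3)
After 'lt': stack = [0, 0] (depth 2)
After 'push 17': stack = [0, 0, 17] (depth 3)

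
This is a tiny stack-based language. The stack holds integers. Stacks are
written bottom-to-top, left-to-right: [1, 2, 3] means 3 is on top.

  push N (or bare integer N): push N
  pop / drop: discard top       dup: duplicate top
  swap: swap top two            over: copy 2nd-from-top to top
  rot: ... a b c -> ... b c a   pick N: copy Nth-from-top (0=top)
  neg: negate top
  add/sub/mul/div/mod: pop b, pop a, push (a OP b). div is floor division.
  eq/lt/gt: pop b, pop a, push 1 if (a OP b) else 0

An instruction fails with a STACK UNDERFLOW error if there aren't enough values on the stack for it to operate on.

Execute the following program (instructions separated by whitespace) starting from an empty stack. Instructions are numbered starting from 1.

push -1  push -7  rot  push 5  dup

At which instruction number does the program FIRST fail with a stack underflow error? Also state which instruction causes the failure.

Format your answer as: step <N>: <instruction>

Step 1 ('push -1'): stack = [-1], depth = 1
Step 2 ('push -7'): stack = [-1, -7], depth = 2
Step 3 ('rot'): needs 3 value(s) but depth is 2 — STACK UNDERFLOW

Answer: step 3: rot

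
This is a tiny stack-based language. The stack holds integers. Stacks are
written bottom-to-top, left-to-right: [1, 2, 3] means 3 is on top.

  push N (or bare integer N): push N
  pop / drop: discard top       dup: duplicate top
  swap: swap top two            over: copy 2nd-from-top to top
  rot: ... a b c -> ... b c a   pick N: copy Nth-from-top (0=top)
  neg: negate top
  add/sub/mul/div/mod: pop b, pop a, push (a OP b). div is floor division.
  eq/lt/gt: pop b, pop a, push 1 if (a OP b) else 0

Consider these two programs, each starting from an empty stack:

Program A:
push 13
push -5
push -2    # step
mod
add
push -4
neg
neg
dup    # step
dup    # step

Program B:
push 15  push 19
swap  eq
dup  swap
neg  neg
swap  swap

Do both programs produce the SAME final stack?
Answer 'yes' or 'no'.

Answer: no

Derivation:
Program A trace:
  After 'push 13': [13]
  After 'push -5': [13, -5]
  After 'push -2': [13, -5, -2]
  After 'mod': [13, -1]
  After 'add': [12]
  After 'push -4': [12, -4]
  After 'neg': [12, 4]
  After 'neg': [12, -4]
  After 'dup': [12, -4, -4]
  After 'dup': [12, -4, -4, -4]
Program A final stack: [12, -4, -4, -4]

Program B trace:
  After 'push 15': [15]
  After 'push 19': [15, 19]
  After 'swap': [19, 15]
  After 'eq': [0]
  After 'dup': [0, 0]
  After 'swap': [0, 0]
  After 'neg': [0, 0]
  After 'neg': [0, 0]
  After 'swap': [0, 0]
  After 'swap': [0, 0]
Program B final stack: [0, 0]
Same: no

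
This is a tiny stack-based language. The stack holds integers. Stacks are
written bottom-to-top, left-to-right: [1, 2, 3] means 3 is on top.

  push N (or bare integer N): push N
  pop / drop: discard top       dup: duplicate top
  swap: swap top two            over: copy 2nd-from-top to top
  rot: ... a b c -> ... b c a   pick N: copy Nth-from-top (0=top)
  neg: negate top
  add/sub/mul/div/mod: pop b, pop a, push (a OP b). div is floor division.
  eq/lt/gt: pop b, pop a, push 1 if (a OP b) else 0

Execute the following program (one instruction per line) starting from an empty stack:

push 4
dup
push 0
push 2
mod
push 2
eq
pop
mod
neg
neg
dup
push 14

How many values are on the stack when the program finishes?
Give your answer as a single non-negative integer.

After 'push 4': stack = [4] (depth 1)
After 'dup': stack = [4, 4] (depth 2)
After 'push 0': stack = [4, 4, 0] (depth 3)
After 'push 2': stack = [4, 4, 0, 2] (depth 4)
After 'mod': stack = [4, 4, 0] (depth 3)
After 'push 2': stack = [4, 4, 0, 2] (depth 4)
After 'eq': stack = [4, 4, 0] (depth 3)
After 'pop': stack = [4, 4] (depth 2)
After 'mod': stack = [0] (depth 1)
After 'neg': stack = [0] (depth 1)
After 'neg': stack = [0] (depth 1)
After 'dup': stack = [0, 0] (depth 2)
After 'push 14': stack = [0, 0, 14] (depth 3)

Answer: 3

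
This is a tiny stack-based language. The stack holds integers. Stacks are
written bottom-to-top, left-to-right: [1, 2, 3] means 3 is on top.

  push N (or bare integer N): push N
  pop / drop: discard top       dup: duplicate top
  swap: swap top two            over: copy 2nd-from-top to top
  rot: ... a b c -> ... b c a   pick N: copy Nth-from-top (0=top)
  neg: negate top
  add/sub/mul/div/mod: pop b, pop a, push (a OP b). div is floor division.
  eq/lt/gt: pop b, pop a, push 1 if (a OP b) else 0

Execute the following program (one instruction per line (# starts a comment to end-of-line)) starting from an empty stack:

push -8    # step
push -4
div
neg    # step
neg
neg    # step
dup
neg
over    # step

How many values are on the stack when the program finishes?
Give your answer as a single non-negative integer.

After 'push -8': stack = [-8] (depth 1)
After 'push -4': stack = [-8, -4] (depth 2)
After 'div': stack = [2] (depth 1)
After 'neg': stack = [-2] (depth 1)
After 'neg': stack = [2] (depth 1)
After 'neg': stack = [-2] (depth 1)
After 'dup': stack = [-2, -2] (depth 2)
After 'neg': stack = [-2, 2] (depth 2)
After 'over': stack = [-2, 2, -2] (depth 3)

Answer: 3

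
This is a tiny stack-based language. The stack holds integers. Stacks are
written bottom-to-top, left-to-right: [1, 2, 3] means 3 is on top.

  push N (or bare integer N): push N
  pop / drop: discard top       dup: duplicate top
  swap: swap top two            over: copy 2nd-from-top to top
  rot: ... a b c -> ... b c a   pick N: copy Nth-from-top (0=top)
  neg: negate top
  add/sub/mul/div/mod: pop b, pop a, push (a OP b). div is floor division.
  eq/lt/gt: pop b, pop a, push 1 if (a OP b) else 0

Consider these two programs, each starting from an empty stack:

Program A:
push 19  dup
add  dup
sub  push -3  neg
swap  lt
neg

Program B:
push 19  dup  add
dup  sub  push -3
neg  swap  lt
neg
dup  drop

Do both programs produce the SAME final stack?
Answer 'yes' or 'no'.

Answer: yes

Derivation:
Program A trace:
  After 'push 19': [19]
  After 'dup': [19, 19]
  After 'add': [38]
  After 'dup': [38, 38]
  After 'sub': [0]
  After 'push -3': [0, -3]
  After 'neg': [0, 3]
  After 'swap': [3, 0]
  After 'lt': [0]
  After 'neg': [0]
Program A final stack: [0]

Program B trace:
  After 'push 19': [19]
  After 'dup': [19, 19]
  After 'add': [38]
  After 'dup': [38, 38]
  After 'sub': [0]
  After 'push -3': [0, -3]
  After 'neg': [0, 3]
  After 'swap': [3, 0]
  After 'lt': [0]
  After 'neg': [0]
  After 'dup': [0, 0]
  After 'drop': [0]
Program B final stack: [0]
Same: yes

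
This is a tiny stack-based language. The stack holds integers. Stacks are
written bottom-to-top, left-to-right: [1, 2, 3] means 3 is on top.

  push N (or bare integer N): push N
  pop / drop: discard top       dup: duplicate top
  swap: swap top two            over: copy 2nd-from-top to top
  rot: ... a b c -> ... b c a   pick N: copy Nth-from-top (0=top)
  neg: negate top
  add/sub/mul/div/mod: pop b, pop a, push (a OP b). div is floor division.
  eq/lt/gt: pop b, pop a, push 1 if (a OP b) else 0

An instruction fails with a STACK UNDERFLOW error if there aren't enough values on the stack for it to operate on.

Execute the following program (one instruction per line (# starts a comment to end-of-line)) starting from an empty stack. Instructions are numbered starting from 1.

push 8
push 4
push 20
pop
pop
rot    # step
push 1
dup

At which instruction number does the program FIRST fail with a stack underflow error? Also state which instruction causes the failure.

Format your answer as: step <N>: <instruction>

Step 1 ('push 8'): stack = [8], depth = 1
Step 2 ('push 4'): stack = [8, 4], depth = 2
Step 3 ('push 20'): stack = [8, 4, 20], depth = 3
Step 4 ('pop'): stack = [8, 4], depth = 2
Step 5 ('pop'): stack = [8], depth = 1
Step 6 ('rot'): needs 3 value(s) but depth is 1 — STACK UNDERFLOW

Answer: step 6: rot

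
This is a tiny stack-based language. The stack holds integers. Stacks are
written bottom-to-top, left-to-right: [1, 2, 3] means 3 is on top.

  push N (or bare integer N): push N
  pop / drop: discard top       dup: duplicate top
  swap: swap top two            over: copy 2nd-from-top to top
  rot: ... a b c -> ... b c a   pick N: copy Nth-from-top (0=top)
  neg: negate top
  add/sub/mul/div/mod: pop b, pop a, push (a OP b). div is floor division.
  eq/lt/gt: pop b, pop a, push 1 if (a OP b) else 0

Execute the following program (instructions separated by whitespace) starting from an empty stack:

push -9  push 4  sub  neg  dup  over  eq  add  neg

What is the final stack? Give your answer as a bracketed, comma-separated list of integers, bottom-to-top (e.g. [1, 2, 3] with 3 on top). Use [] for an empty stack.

Answer: [-14]

Derivation:
After 'push -9': [-9]
After 'push 4': [-9, 4]
After 'sub': [-13]
After 'neg': [13]
After 'dup': [13, 13]
After 'over': [13, 13, 13]
After 'eq': [13, 1]
After 'add': [14]
After 'neg': [-14]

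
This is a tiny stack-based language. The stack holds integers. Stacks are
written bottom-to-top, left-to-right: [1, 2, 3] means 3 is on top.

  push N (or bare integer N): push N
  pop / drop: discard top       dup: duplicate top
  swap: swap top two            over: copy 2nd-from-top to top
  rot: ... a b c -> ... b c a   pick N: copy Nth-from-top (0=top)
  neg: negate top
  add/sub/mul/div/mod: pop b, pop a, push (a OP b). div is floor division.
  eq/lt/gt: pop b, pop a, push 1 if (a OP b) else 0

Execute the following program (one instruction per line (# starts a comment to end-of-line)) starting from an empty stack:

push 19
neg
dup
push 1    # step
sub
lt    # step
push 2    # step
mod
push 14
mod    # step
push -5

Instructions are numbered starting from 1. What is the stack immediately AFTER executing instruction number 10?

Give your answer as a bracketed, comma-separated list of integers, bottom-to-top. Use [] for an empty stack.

Step 1 ('push 19'): [19]
Step 2 ('neg'): [-19]
Step 3 ('dup'): [-19, -19]
Step 4 ('push 1'): [-19, -19, 1]
Step 5 ('sub'): [-19, -20]
Step 6 ('lt'): [0]
Step 7 ('push 2'): [0, 2]
Step 8 ('mod'): [0]
Step 9 ('push 14'): [0, 14]
Step 10 ('mod'): [0]

Answer: [0]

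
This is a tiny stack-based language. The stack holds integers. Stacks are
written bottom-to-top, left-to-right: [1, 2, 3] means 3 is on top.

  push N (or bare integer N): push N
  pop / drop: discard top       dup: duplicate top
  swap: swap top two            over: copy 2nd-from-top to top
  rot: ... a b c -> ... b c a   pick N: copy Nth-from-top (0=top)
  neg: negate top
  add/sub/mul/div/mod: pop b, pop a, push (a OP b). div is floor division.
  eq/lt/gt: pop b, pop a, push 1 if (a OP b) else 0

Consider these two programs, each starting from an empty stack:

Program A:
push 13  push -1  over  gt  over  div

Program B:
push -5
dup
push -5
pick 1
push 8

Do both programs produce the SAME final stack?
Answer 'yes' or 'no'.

Program A trace:
  After 'push 13': [13]
  After 'push -1': [13, -1]
  After 'over': [13, -1, 13]
  After 'gt': [13, 0]
  After 'over': [13, 0, 13]
  After 'div': [13, 0]
Program A final stack: [13, 0]

Program B trace:
  After 'push -5': [-5]
  After 'dup': [-5, -5]
  After 'push -5': [-5, -5, -5]
  After 'pick 1': [-5, -5, -5, -5]
  After 'push 8': [-5, -5, -5, -5, 8]
Program B final stack: [-5, -5, -5, -5, 8]
Same: no

Answer: no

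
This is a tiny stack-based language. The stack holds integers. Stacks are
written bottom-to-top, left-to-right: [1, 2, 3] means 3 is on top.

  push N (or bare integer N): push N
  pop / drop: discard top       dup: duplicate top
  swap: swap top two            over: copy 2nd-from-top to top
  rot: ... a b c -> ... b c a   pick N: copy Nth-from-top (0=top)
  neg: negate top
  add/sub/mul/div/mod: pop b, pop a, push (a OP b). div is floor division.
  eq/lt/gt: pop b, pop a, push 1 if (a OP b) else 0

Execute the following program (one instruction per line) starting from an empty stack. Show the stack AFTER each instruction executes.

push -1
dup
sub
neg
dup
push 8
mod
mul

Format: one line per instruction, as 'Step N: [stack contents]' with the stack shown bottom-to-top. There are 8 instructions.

Step 1: [-1]
Step 2: [-1, -1]
Step 3: [0]
Step 4: [0]
Step 5: [0, 0]
Step 6: [0, 0, 8]
Step 7: [0, 0]
Step 8: [0]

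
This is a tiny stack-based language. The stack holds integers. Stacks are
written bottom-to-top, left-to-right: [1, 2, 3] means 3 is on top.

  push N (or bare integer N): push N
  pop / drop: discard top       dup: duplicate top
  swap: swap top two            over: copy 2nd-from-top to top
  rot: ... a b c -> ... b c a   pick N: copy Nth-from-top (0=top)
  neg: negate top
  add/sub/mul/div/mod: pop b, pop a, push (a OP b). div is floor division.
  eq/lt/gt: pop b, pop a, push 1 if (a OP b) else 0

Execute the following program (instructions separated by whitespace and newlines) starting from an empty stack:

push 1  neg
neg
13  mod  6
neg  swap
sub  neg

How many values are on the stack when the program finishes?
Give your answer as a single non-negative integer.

After 'push 1': stack = [1] (depth 1)
After 'neg': stack = [-1] (depth 1)
After 'neg': stack = [1] (depth 1)
After 'push 13': stack = [1, 13] (depth 2)
After 'mod': stack = [1] (depth 1)
After 'push 6': stack = [1, 6] (depth 2)
After 'neg': stack = [1, -6] (depth 2)
After 'swap': stack = [-6, 1] (depth 2)
After 'sub': stack = [-7] (depth 1)
After 'neg': stack = [7] (depth 1)

Answer: 1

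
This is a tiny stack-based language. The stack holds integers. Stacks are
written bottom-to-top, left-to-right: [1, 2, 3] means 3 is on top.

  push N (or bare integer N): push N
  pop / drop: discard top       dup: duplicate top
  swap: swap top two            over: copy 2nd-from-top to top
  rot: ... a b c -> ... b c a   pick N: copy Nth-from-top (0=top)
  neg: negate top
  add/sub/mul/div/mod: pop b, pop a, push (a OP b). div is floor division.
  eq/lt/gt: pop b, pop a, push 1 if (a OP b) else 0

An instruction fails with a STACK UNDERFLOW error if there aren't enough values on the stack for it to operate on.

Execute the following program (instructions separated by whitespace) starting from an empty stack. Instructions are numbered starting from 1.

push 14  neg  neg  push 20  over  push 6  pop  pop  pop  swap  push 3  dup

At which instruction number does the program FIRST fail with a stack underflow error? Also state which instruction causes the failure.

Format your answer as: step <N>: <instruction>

Answer: step 10: swap

Derivation:
Step 1 ('push 14'): stack = [14], depth = 1
Step 2 ('neg'): stack = [-14], depth = 1
Step 3 ('neg'): stack = [14], depth = 1
Step 4 ('push 20'): stack = [14, 20], depth = 2
Step 5 ('over'): stack = [14, 20, 14], depth = 3
Step 6 ('push 6'): stack = [14, 20, 14, 6], depth = 4
Step 7 ('pop'): stack = [14, 20, 14], depth = 3
Step 8 ('pop'): stack = [14, 20], depth = 2
Step 9 ('pop'): stack = [14], depth = 1
Step 10 ('swap'): needs 2 value(s) but depth is 1 — STACK UNDERFLOW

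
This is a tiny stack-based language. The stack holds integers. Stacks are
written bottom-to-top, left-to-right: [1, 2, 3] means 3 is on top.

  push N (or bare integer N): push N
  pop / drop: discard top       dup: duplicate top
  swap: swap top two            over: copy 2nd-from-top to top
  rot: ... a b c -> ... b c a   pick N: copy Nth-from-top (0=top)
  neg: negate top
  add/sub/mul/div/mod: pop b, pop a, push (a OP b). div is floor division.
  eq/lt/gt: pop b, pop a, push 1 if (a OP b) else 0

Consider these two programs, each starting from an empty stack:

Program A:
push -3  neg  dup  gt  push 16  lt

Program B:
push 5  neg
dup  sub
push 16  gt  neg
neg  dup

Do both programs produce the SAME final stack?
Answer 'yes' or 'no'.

Answer: no

Derivation:
Program A trace:
  After 'push -3': [-3]
  After 'neg': [3]
  After 'dup': [3, 3]
  After 'gt': [0]
  After 'push 16': [0, 16]
  After 'lt': [1]
Program A final stack: [1]

Program B trace:
  After 'push 5': [5]
  After 'neg': [-5]
  After 'dup': [-5, -5]
  After 'sub': [0]
  After 'push 16': [0, 16]
  After 'gt': [0]
  After 'neg': [0]
  After 'neg': [0]
  After 'dup': [0, 0]
Program B final stack: [0, 0]
Same: no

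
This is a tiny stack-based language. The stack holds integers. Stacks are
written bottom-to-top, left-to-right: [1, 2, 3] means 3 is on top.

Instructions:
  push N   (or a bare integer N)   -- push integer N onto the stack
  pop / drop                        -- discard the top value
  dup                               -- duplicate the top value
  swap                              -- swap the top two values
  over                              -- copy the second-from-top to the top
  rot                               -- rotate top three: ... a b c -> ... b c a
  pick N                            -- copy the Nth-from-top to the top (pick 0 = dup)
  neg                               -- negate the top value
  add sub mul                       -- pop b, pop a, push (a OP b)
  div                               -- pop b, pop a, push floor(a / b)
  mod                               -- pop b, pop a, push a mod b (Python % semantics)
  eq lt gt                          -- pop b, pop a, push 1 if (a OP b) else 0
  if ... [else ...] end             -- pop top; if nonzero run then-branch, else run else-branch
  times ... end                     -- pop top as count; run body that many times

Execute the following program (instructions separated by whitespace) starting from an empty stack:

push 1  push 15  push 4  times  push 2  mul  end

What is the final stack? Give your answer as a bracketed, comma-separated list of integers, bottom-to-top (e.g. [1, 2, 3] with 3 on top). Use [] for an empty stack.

Answer: [1, 240]

Derivation:
After 'push 1': [1]
After 'push 15': [1, 15]
After 'push 4': [1, 15, 4]
After 'times': [1, 15]
After 'push 2': [1, 15, 2]
After 'mul': [1, 30]
After 'push 2': [1, 30, 2]
After 'mul': [1, 60]
After 'push 2': [1, 60, 2]
After 'mul': [1, 120]
After 'push 2': [1, 120, 2]
After 'mul': [1, 240]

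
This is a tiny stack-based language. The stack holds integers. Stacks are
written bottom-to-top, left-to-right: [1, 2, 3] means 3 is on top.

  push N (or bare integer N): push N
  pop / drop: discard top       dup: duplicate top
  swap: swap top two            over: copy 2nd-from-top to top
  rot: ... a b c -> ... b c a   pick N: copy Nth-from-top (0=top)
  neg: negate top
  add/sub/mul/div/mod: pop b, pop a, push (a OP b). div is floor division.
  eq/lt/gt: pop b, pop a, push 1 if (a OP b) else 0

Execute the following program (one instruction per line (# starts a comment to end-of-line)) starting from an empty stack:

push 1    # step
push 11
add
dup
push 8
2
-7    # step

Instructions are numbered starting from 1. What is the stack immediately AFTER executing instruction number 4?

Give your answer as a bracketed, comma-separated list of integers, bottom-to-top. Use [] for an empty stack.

Step 1 ('push 1'): [1]
Step 2 ('push 11'): [1, 11]
Step 3 ('add'): [12]
Step 4 ('dup'): [12, 12]

Answer: [12, 12]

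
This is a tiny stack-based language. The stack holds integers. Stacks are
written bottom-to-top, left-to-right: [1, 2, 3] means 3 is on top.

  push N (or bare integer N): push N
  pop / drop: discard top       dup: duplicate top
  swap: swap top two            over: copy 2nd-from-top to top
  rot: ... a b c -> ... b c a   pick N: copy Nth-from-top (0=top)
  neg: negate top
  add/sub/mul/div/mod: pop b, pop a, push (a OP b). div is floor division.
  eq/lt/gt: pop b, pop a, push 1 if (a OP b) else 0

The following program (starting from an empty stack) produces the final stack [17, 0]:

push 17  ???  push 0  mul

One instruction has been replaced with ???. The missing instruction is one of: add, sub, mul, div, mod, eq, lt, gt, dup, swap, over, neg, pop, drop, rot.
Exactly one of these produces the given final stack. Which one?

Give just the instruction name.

Answer: dup

Derivation:
Stack before ???: [17]
Stack after ???:  [17, 17]
The instruction that transforms [17] -> [17, 17] is: dup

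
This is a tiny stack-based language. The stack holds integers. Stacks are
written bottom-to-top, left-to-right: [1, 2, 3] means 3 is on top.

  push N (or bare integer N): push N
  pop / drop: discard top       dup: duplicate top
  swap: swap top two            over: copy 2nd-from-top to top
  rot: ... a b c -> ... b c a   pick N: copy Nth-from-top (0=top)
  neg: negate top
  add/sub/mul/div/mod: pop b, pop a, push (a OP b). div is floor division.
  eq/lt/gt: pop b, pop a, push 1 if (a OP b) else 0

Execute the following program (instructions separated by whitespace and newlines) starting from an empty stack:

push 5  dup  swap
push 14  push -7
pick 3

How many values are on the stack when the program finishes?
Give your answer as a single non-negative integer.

Answer: 5

Derivation:
After 'push 5': stack = [5] (depth 1)
After 'dup': stack = [5, 5] (depth 2)
After 'swap': stack = [5, 5] (depth 2)
After 'push 14': stack = [5, 5, 14] (depth 3)
After 'push -7': stack = [5, 5, 14, -7] (depth 4)
After 'pick 3': stack = [5, 5, 14, -7, 5] (depth 5)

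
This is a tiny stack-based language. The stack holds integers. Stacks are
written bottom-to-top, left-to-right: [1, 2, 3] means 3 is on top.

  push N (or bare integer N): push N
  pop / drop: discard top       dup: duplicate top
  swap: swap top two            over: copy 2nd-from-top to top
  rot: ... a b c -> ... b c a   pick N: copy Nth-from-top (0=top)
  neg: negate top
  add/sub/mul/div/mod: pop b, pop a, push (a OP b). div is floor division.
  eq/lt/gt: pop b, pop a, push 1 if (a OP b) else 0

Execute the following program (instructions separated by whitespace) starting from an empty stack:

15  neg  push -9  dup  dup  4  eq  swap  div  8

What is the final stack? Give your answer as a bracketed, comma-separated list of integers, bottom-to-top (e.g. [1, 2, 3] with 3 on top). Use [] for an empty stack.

After 'push 15': [15]
After 'neg': [-15]
After 'push -9': [-15, -9]
After 'dup': [-15, -9, -9]
After 'dup': [-15, -9, -9, -9]
After 'push 4': [-15, -9, -9, -9, 4]
After 'eq': [-15, -9, -9, 0]
After 'swap': [-15, -9, 0, -9]
After 'div': [-15, -9, 0]
After 'push 8': [-15, -9, 0, 8]

Answer: [-15, -9, 0, 8]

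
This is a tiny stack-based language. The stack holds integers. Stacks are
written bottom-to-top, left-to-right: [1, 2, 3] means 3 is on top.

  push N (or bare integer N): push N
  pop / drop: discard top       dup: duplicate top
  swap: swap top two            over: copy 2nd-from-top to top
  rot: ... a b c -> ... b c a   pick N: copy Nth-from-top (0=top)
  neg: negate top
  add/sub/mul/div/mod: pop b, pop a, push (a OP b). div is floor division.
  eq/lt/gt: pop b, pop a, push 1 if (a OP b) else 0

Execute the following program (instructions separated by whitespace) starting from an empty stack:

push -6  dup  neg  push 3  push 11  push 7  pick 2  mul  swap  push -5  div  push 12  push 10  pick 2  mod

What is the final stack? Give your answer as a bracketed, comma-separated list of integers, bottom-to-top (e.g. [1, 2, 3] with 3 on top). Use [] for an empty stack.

After 'push -6': [-6]
After 'dup': [-6, -6]
After 'neg': [-6, 6]
After 'push 3': [-6, 6, 3]
After 'push 11': [-6, 6, 3, 11]
After 'push 7': [-6, 6, 3, 11, 7]
After 'pick 2': [-6, 6, 3, 11, 7, 3]
After 'mul': [-6, 6, 3, 11, 21]
After 'swap': [-6, 6, 3, 21, 11]
After 'push -5': [-6, 6, 3, 21, 11, -5]
After 'div': [-6, 6, 3, 21, -3]
After 'push 12': [-6, 6, 3, 21, -3, 12]
After 'push 10': [-6, 6, 3, 21, -3, 12, 10]
After 'pick 2': [-6, 6, 3, 21, -3, 12, 10, -3]
After 'mod': [-6, 6, 3, 21, -3, 12, -2]

Answer: [-6, 6, 3, 21, -3, 12, -2]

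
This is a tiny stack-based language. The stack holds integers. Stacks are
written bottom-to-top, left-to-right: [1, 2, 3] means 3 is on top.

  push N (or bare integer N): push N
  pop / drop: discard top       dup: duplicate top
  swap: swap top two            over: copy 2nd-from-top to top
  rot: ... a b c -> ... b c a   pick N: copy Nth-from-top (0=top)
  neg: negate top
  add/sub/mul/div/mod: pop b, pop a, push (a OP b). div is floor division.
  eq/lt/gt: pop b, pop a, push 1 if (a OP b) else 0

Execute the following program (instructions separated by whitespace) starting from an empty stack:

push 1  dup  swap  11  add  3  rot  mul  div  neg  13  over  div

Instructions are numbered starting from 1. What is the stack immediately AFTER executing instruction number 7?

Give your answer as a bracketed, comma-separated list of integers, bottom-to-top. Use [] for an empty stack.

Answer: [12, 3, 1]

Derivation:
Step 1 ('push 1'): [1]
Step 2 ('dup'): [1, 1]
Step 3 ('swap'): [1, 1]
Step 4 ('11'): [1, 1, 11]
Step 5 ('add'): [1, 12]
Step 6 ('3'): [1, 12, 3]
Step 7 ('rot'): [12, 3, 1]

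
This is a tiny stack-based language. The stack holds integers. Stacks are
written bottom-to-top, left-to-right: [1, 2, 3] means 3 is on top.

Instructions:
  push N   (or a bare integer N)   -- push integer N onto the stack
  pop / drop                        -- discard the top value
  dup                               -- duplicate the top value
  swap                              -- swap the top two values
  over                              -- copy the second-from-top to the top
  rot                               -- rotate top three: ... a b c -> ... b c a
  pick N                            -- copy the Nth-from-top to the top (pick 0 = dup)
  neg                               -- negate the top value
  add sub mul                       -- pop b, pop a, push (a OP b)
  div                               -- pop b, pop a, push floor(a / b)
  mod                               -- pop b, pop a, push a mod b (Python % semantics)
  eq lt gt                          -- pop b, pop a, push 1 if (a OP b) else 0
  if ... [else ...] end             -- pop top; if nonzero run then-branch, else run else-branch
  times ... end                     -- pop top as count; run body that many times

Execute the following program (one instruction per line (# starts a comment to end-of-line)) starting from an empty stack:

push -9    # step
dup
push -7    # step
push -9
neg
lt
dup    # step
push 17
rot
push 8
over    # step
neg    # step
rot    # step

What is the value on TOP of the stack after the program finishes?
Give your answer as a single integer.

Answer: 1

Derivation:
After 'push -9': [-9]
After 'dup': [-9, -9]
After 'push -7': [-9, -9, -7]
After 'push -9': [-9, -9, -7, -9]
After 'neg': [-9, -9, -7, 9]
After 'lt': [-9, -9, 1]
After 'dup': [-9, -9, 1, 1]
After 'push 17': [-9, -9, 1, 1, 17]
After 'rot': [-9, -9, 1, 17, 1]
After 'push 8': [-9, -9, 1, 17, 1, 8]
After 'over': [-9, -9, 1, 17, 1, 8, 1]
After 'neg': [-9, -9, 1, 17, 1, 8, -1]
After 'rot': [-9, -9, 1, 17, 8, -1, 1]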